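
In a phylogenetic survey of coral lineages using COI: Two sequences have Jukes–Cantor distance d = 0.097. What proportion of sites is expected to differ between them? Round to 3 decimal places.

p = (3/4)(1 − e^(−4d/3)) = 0.75 × (1 − e^(-0.129333)) = 0.75 × (1 − 0.878681) = 0.090989.

0.091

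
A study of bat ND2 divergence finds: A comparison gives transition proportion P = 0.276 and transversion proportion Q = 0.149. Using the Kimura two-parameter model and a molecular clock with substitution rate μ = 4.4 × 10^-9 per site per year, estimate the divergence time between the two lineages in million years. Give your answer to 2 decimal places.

78.65

Under the Kimura two-parameter model, d = −½ ln(1 − 2P − Q) − ¼ ln(1 − 2Q).
1 − 2P − Q = 0.299, giving −½ ln(0.299) = 0.603656.
1 − 2Q = 0.702, giving −¼ ln(0.702) = 0.088455.
d = 0.603656 + 0.088455 = 0.692111.
Under a molecular clock d = 2μt, so t = d/(2μ) = 0.692111 / (2 × 4.4 × 10^-9) = 78.65 million years.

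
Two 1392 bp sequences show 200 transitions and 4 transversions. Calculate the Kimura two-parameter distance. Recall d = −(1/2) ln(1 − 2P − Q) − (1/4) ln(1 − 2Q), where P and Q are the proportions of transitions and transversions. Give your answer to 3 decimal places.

P = 200/1392 ≈ 0.143678 and Q = 4/1392 ≈ 0.002874.
Under the Kimura two-parameter model, d = −½ ln(1 − 2P − Q) − ¼ ln(1 − 2Q).
1 − 2P − Q = 0.70977, giving −½ ln(0.70977) = 0.171407.
1 − 2Q = 0.994252, giving −¼ ln(0.994252) = 0.001441.
d = 0.171407 + 0.001441 = 0.172848.

0.173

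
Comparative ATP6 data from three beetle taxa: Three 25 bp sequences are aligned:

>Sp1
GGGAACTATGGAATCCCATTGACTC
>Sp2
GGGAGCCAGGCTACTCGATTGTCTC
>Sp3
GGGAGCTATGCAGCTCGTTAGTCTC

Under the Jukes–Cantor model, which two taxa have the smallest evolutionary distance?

Sp2 and Sp3

Sp1–Sp2: 9/25 differ, p = 0.360, d = 0.490.
Sp1–Sp3: 9/25 differ, p = 0.360, d = 0.490.
Sp2–Sp3: 6/25 differ, p = 0.240, d = 0.289.
The smallest distance is between Sp2 and Sp3.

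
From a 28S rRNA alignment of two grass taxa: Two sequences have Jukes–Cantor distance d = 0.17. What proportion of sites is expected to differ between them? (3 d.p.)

0.152

p = (3/4)(1 − e^(−4d/3)) = 0.75 × (1 − e^(-0.226667)) = 0.75 × (1 − 0.797186) = 0.152111.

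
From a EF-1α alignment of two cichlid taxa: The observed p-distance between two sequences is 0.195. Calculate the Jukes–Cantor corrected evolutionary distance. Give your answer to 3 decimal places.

0.226

d = −(3/4) ln(1 − 4p/3) = −0.75 ln(1 − 0.26) = −0.75 ln(0.74)
  = −0.75 × (-0.301105) = 0.225829 substitutions/site.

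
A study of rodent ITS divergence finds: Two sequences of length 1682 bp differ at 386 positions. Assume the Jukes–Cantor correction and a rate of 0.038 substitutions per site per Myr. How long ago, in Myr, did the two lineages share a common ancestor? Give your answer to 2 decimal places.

3.60

p = 386/1682 ≈ 0.229489.
d = −(3/4) ln(1 − 4p/3) = −0.75 ln(1 − 0.305985) = −0.75 ln(0.694015)
  = −0.75 × (-0.365262) = 0.273947 substitutions/site.
Under a molecular clock d = 2μt, so t = d/(2μ) = 0.273947 / (2 × 0.038) = 3.60 Myr.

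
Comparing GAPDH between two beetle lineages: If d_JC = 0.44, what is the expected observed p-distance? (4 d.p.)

0.3329

p = (3/4)(1 − e^(−4d/3)) = 0.75 × (1 − e^(-0.586667)) = 0.75 × (1 − 0.556178) = 0.332867.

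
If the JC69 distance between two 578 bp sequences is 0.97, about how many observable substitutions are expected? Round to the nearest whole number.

315

Invert JC69: p = (3/4)(1 − e^(−4d/3)) = 0.75 × (1 − e^(-1.293333)) = 0.75 × (1 − 0.274355) = 0.544234.
Expected differing sites = pL ≈ 0.544234 × 578 = 314.567252 ≈ 315.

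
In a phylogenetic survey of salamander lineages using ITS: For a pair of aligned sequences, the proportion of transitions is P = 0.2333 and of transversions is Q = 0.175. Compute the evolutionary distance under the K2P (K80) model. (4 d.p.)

0.6207

Under the Kimura two-parameter model, d = −½ ln(1 − 2P − Q) − ¼ ln(1 − 2Q).
1 − 2P − Q = 0.3584, giving −½ ln(0.3584) = 0.513053.
1 − 2Q = 0.65, giving −¼ ln(0.65) = 0.107696.
d = 0.513053 + 0.107696 = 0.620749.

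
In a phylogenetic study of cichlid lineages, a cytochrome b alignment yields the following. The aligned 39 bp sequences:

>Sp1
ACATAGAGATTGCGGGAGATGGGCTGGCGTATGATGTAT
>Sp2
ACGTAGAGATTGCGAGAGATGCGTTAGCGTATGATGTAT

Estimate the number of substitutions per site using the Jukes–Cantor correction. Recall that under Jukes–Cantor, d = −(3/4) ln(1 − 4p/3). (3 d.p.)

The sequences differ at 5 of 39 sites (3, 15, 22, 24, 26), so p = 5/39 ≈ 0.128205.
d = −(3/4) ln(1 − 4p/3) = −0.75 ln(1 − 0.17094) = −0.75 ln(0.82906)
  = −0.75 × (-0.187463) = 0.140597 substitutions/site.

0.141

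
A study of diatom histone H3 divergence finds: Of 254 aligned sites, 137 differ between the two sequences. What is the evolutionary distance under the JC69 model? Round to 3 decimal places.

p = 137/254 ≈ 0.53937.
d = −(3/4) ln(1 − 4p/3) = −0.75 ln(1 − 0.71916) = −0.75 ln(0.28084)
  = −0.75 × (-1.269970) = 0.952478 substitutions/site.

0.952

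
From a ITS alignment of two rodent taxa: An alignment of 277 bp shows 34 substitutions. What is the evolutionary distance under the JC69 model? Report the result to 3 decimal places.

0.134

p = 34/277 ≈ 0.122744.
d = −(3/4) ln(1 − 4p/3) = −0.75 ln(1 − 0.163659) = −0.75 ln(0.836341)
  = −0.75 × (-0.178719) = 0.134039 substitutions/site.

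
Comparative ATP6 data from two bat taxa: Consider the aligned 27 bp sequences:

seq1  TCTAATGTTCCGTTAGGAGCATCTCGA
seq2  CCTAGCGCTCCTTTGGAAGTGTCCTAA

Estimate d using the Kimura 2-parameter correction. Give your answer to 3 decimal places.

0.974

Of 27 sites, 11 differences are transitions and 1 are transversions, so P = 11/27 ≈ 0.407407 and Q = 1/27 ≈ 0.037037.
Under the Kimura two-parameter model, d = −½ ln(1 − 2P − Q) − ¼ ln(1 − 2Q).
1 − 2P − Q = 0.148149, giving −½ ln(0.148149) = 0.954768.
1 − 2Q = 0.925926, giving −¼ ln(0.925926) = 0.019240.
d = 0.954768 + 0.019240 = 0.974008.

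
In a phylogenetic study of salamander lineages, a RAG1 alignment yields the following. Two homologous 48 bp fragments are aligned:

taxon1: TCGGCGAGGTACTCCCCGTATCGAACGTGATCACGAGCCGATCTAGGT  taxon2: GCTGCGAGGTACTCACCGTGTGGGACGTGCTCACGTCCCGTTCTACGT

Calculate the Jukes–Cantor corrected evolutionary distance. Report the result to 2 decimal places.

The sequences differ at 11 of 48 sites, so p = 11/48 ≈ 0.229167.
d = −(3/4) ln(1 − 4p/3) = −0.75 ln(1 − 0.305556) = −0.75 ln(0.694444)
  = −0.75 × (-0.364644) = 0.273483 substitutions/site.

0.27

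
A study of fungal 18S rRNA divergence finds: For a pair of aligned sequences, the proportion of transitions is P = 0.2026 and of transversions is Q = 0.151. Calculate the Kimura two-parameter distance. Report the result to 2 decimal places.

Under the Kimura two-parameter model, d = −½ ln(1 − 2P − Q) − ¼ ln(1 − 2Q).
1 − 2P − Q = 0.4438, giving −½ ln(0.4438) = 0.406191.
1 − 2Q = 0.698, giving −¼ ln(0.698) = 0.089884.
d = 0.406191 + 0.089884 = 0.496075.

0.50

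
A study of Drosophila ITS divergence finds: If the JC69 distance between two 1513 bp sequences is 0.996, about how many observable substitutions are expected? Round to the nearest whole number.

834

Invert JC69: p = (3/4)(1 − e^(−4d/3)) = 0.75 × (1 − e^(-1.328)) = 0.75 × (1 − 0.265007) = 0.551245.
Expected differing sites = pL ≈ 0.551245 × 1513 = 834.033685 ≈ 834.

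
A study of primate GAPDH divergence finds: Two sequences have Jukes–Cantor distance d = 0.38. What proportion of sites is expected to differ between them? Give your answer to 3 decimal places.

p = (3/4)(1 − e^(−4d/3)) = 0.75 × (1 − e^(-0.506667)) = 0.75 × (1 − 0.602500) = 0.298125.

0.298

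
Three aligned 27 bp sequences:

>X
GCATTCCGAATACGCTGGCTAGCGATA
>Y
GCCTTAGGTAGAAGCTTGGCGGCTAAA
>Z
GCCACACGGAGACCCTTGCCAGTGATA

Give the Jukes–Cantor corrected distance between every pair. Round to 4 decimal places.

d(X,Y) = 0.6735, d(X,Z) = 0.5107, d(Y,Z) = 0.5876

X–Y: 12/27 sites differ → p ≈ 0.444444, d = −0.75 ln(1 − 0.592592) = 0.673455 ≈ 0.6735.
X–Z: 10/27 sites differ → p ≈ 0.37037, d = −0.75 ln(1 − 0.493827) = 0.510658 ≈ 0.5107.
Y–Z: 11/27 sites differ → p ≈ 0.407407, d = −0.75 ln(1 − 0.543209) = 0.587647 ≈ 0.5876.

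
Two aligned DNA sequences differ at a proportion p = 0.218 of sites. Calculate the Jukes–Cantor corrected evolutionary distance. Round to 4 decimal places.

d = −(3/4) ln(1 − 4p/3) = −0.75 ln(1 − 0.290667) = −0.75 ln(0.709333)
  = −0.75 × (-0.343430) = 0.257573 substitutions/site.

0.2576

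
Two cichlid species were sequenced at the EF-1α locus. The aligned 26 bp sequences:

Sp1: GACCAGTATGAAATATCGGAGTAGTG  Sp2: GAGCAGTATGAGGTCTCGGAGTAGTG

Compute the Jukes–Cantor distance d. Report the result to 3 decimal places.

0.172

The sequences differ at 4 of 26 sites (3, 12, 13, 15), so p = 4/26 ≈ 0.153846.
d = −(3/4) ln(1 − 4p/3) = −0.75 ln(1 − 0.205128) = −0.75 ln(0.794872)
  = −0.75 × (-0.229574) = 0.172181 substitutions/site.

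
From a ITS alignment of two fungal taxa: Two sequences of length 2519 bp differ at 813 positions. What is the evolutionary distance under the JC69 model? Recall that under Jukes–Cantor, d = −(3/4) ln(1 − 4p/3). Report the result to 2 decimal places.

0.42

p = 813/2519 ≈ 0.322747.
d = −(3/4) ln(1 − 4p/3) = −0.75 ln(1 − 0.430329) = −0.75 ln(0.569671)
  = −0.75 × (-0.562696) = 0.422022 substitutions/site.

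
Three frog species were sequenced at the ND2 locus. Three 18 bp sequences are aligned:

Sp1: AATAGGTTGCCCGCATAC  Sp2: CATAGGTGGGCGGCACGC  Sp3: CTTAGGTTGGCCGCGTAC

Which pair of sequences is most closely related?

Sp1–Sp2: 6/18 differ, p = 0.333, d = 0.441.
Sp1–Sp3: 4/18 differ, p = 0.222, d = 0.264.
Sp2–Sp3: 6/18 differ, p = 0.333, d = 0.441.
The smallest distance is between Sp1 and Sp3.

Sp1 and Sp3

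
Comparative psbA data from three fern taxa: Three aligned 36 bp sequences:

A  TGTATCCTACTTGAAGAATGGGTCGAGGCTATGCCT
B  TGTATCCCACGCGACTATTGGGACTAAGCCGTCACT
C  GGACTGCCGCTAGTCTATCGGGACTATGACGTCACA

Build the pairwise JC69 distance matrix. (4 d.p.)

d(A,B) = 0.4926, d(A,C) = 1.1281, d(B,C) = 0.4408

A–B: 13/36 sites differ → p ≈ 0.361111, d = −0.75 ln(1 − 0.481481) = 0.492584 ≈ 0.4926.
A–C: 21/36 sites differ → p ≈ 0.583333, d = −0.75 ln(1 − 0.777777) = 1.128055 ≈ 1.1281.
B–C: 12/36 sites differ → p ≈ 0.333333, d = −0.75 ln(1 − 0.444444) = 0.440839 ≈ 0.4408.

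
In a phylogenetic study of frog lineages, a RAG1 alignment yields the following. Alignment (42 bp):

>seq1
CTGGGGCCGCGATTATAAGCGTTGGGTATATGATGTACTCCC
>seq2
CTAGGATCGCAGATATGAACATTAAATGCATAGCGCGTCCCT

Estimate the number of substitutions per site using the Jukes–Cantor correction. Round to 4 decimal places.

0.8990

The sequences differ at 22 of 42 sites, so p = 22/42 ≈ 0.52381.
d = −(3/4) ln(1 − 4p/3) = −0.75 ln(1 − 0.698413) = −0.75 ln(0.301587)
  = −0.75 × (-1.198697) = 0.899023 substitutions/site.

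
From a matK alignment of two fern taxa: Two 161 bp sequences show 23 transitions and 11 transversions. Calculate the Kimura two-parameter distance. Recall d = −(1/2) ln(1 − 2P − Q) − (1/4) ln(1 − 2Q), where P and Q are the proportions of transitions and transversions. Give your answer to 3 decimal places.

0.255

P = 23/161 ≈ 0.142857 and Q = 11/161 ≈ 0.068323.
Under the Kimura two-parameter model, d = −½ ln(1 − 2P − Q) − ¼ ln(1 − 2Q).
1 − 2P − Q = 0.645963, giving −½ ln(0.645963) = 0.218507.
1 − 2Q = 0.863354, giving −¼ ln(0.863354) = 0.036733.
d = 0.218507 + 0.036733 = 0.255240.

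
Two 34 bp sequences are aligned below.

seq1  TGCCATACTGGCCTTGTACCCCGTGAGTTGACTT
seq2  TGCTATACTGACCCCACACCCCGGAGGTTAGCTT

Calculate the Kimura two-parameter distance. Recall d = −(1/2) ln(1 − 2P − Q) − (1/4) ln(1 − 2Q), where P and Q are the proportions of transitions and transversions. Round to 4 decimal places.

0.4959

Of 34 sites, 10 differences are transitions and 1 are transversions, so P = 10/34 ≈ 0.294118 and Q = 1/34 ≈ 0.029412.
Under the Kimura two-parameter model, d = −½ ln(1 − 2P − Q) − ¼ ln(1 − 2Q).
1 − 2P − Q = 0.382352, giving −½ ln(0.382352) = 0.480707.
1 − 2Q = 0.941176, giving −¼ ln(0.941176) = 0.015156.
d = 0.480707 + 0.015156 = 0.495863.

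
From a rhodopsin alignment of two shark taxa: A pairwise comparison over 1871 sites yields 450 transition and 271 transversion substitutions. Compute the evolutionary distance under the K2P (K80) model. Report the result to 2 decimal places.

P = 450/1871 ≈ 0.240513 and Q = 271/1871 ≈ 0.144842.
Under the Kimura two-parameter model, d = −½ ln(1 − 2P − Q) − ¼ ln(1 − 2Q).
1 − 2P − Q = 0.374132, giving −½ ln(0.374132) = 0.491573.
1 − 2Q = 0.710316, giving −¼ ln(0.710316) = 0.085511.
d = 0.491573 + 0.085511 = 0.577084.

0.58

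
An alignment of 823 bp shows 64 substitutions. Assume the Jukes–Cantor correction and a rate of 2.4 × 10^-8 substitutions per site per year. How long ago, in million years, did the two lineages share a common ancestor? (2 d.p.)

p = 64/823 ≈ 0.077764.
d = −(3/4) ln(1 − 4p/3) = −0.75 ln(1 − 0.103685) = −0.75 ln(0.896315)
  = −0.75 × (-0.109463) = 0.082097 substitutions/site.
Under a molecular clock d = 2μt, so t = d/(2μ) = 0.082097 / (2 × 2.4 × 10^-8) = 1.71 million years.

1.71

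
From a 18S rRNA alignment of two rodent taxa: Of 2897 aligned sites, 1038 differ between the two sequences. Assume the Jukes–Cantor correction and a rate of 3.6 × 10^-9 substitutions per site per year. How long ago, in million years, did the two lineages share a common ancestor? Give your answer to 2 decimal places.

67.66

p = 1038/2897 ≈ 0.358302.
d = −(3/4) ln(1 − 4p/3) = −0.75 ln(1 − 0.477736) = −0.75 ln(0.522264)
  = −0.75 × (-0.649582) = 0.487187 substitutions/site.
Under a molecular clock d = 2μt, so t = d/(2μ) = 0.487187 / (2 × 3.6 × 10^-9) = 67.66 million years.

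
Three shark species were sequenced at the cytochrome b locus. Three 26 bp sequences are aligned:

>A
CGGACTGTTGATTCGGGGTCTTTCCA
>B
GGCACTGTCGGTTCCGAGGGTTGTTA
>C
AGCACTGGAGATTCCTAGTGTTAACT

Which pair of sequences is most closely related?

B and C

A–B: 11/26 differ, p = 0.423, d = 0.623.
A–C: 11/26 differ, p = 0.423, d = 0.623.
B–C: 10/26 differ, p = 0.385, d = 0.539.
The smallest distance is between B and C.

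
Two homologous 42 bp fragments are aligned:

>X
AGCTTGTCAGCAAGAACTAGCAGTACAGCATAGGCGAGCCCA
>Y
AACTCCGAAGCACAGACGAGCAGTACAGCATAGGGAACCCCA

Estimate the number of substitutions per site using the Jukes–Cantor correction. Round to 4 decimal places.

0.3597

The sequences differ at 12 of 42 sites, so p = 12/42 ≈ 0.285714.
d = −(3/4) ln(1 − 4p/3) = −0.75 ln(1 − 0.380952) = −0.75 ln(0.619048)
  = −0.75 × (-0.479572) = 0.359679 substitutions/site.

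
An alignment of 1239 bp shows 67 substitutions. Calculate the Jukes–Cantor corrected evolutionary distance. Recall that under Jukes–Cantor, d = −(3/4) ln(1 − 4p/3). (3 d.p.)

p = 67/1239 ≈ 0.054076.
d = −(3/4) ln(1 − 4p/3) = −0.75 ln(1 − 0.072101) = −0.75 ln(0.927899)
  = −0.75 × (-0.074832) = 0.056124 substitutions/site.

0.056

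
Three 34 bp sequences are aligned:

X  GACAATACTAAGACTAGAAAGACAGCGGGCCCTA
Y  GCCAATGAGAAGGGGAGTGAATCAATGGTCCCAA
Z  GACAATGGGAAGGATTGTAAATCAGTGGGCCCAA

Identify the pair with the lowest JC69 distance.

Y and Z

X–Y: 15/34 differ, p = 0.441, d = 0.665.
X–Z: 11/34 differ, p = 0.324, d = 0.423.
Y–Z: 8/34 differ, p = 0.235, d = 0.282.
The smallest distance is between Y and Z.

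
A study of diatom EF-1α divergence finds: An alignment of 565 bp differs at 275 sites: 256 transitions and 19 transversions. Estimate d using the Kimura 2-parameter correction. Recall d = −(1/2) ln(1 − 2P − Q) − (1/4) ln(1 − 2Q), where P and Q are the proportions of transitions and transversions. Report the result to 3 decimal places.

1.423

P = 256/565 ≈ 0.453097 and Q = 19/565 ≈ 0.033628.
Under the Kimura two-parameter model, d = −½ ln(1 − 2P − Q) − ¼ ln(1 − 2Q).
1 − 2P − Q = 0.060178, giving −½ ln(0.060178) = 1.405224.
1 − 2Q = 0.932744, giving −¼ ln(0.932744) = 0.017406.
d = 1.405224 + 0.017406 = 1.422630.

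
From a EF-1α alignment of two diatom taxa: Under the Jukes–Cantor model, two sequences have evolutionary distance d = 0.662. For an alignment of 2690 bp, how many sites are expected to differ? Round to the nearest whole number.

1183

Invert JC69: p = (3/4)(1 − e^(−4d/3)) = 0.75 × (1 − e^(-0.882667)) = 0.75 × (1 − 0.413678) = 0.439742.
Expected differing sites = pL ≈ 0.439742 × 2690 = 1182.90598 ≈ 1183.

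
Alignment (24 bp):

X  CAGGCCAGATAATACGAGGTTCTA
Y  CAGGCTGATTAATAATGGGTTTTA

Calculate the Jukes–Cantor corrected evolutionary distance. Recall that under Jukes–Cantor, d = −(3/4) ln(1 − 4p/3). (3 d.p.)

The sequences differ at 8 of 24 sites (6, 7, 8, 9, 15, 16, 17, 22), so p = 8/24 ≈ 0.333333.
d = −(3/4) ln(1 − 4p/3) = −0.75 ln(1 − 0.444444) = −0.75 ln(0.555556)
  = −0.75 × (-0.587786) = 0.440840 substitutions/site.

0.441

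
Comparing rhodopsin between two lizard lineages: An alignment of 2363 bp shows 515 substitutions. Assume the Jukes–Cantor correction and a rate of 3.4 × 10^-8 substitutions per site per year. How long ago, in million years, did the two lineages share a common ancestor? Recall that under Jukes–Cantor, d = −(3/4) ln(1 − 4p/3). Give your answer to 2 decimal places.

3.79

p = 515/2363 ≈ 0.217943.
d = −(3/4) ln(1 − 4p/3) = −0.75 ln(1 − 0.290591) = −0.75 ln(0.709409)
  = −0.75 × (-0.343323) = 0.257492 substitutions/site.
Under a molecular clock d = 2μt, so t = d/(2μ) = 0.257492 / (2 × 3.4 × 10^-8) = 3.79 million years.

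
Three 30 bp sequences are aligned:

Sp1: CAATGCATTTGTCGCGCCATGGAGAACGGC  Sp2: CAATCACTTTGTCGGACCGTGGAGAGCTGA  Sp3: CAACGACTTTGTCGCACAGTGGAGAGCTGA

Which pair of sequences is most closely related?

Sp2 and Sp3

Sp1–Sp2: 9/30 differ, p = 0.300, d = 0.383.
Sp1–Sp3: 9/30 differ, p = 0.300, d = 0.383.
Sp2–Sp3: 4/30 differ, p = 0.133, d = 0.147.
The smallest distance is between Sp2 and Sp3.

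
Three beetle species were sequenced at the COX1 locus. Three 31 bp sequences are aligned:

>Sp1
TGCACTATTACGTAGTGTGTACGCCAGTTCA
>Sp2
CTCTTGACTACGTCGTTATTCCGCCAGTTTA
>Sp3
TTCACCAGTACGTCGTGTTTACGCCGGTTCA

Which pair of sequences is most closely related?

Sp1 and Sp3

Sp1–Sp2: 12/31 differ, p = 0.387, d = 0.544.
Sp1–Sp3: 6/31 differ, p = 0.194, d = 0.224.
Sp2–Sp3: 10/31 differ, p = 0.323, d = 0.422.
The smallest distance is between Sp1 and Sp3.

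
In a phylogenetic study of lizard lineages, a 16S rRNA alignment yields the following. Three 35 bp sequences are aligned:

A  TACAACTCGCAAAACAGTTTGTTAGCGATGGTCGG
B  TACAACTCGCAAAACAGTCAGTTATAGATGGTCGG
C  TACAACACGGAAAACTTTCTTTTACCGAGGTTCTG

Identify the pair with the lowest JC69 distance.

A and B

A–B: 4/35 differ, p = 0.114, d = 0.124.
A–C: 10/35 differ, p = 0.286, d = 0.360.
B–C: 11/35 differ, p = 0.314, d = 0.407.
The smallest distance is between A and B.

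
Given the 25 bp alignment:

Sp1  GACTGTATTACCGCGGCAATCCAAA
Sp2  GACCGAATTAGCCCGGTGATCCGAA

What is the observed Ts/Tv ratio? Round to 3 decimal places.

Transitions are A↔G and C↔T; transversions are all other mismatches.
Transitions: 4. Transversions: 3.
R = 4/3 = 1.333333… ≈ 1.333 (to 3 d.p.).

1.333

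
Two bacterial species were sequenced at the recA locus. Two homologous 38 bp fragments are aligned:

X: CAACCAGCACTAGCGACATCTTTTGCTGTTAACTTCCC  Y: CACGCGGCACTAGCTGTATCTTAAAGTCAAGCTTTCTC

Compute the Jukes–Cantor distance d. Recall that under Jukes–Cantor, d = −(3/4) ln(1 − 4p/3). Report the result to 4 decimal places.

The sequences differ at 17 of 38 sites, so p = 17/38 ≈ 0.447368.
d = −(3/4) ln(1 − 4p/3) = −0.75 ln(1 − 0.596491) = −0.75 ln(0.403509)
  = −0.75 × (-0.907556) = 0.680667 substitutions/site.

0.6807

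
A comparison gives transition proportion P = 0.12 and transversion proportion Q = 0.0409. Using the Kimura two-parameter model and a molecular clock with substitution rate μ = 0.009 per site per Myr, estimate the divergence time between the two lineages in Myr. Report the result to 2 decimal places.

Under the Kimura two-parameter model, d = −½ ln(1 − 2P − Q) − ¼ ln(1 − 2Q).
1 − 2P − Q = 0.7191, giving −½ ln(0.7191) = 0.164877.
1 − 2Q = 0.9182, giving −¼ ln(0.9182) = 0.021335.
d = 0.164877 + 0.021335 = 0.186212.
Under a molecular clock d = 2μt, so t = d/(2μ) = 0.186212 / (2 × 0.009) = 10.35 Myr.

10.35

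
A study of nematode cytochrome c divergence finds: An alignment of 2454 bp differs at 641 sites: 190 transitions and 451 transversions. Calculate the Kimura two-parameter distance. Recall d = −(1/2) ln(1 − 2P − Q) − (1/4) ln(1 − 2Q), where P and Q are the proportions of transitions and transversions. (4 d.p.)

0.3213

P = 190/2454 ≈ 0.077425 and Q = 451/2454 ≈ 0.183782.
Under the Kimura two-parameter model, d = −½ ln(1 − 2P − Q) − ¼ ln(1 − 2Q).
1 − 2P − Q = 0.661368, giving −½ ln(0.661368) = 0.206722.
1 − 2Q = 0.632436, giving −¼ ln(0.632436) = 0.114544.
d = 0.206722 + 0.114544 = 0.321266.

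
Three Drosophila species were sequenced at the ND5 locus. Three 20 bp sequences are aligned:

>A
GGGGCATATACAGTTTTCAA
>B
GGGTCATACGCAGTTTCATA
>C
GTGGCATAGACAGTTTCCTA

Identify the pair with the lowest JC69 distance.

A and C

A–B: 6/20 differ, p = 0.300, d = 0.383.
A–C: 4/20 differ, p = 0.200, d = 0.233.
B–C: 5/20 differ, p = 0.250, d = 0.304.
The smallest distance is between A and C.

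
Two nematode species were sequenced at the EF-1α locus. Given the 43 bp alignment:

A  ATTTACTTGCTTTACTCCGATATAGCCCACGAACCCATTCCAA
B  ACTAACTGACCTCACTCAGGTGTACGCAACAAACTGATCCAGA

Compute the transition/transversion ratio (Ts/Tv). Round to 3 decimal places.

Transitions are A↔G and C↔T; transversions are all other mismatches.
Transitions: 10. Transversions: 8.
R = 10/8 = 1.250.

1.250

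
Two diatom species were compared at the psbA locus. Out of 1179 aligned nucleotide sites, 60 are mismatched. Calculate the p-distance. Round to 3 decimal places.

p = 60/1179 = 0.050890… ≈ 0.051 (to 3 d.p.).

0.051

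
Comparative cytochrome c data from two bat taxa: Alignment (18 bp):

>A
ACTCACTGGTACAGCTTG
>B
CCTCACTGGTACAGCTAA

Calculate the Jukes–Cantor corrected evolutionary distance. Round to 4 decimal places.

The sequences differ at 3 of 18 sites (1, 17, 18), so p = 3/18 ≈ 0.166667.
d = −(3/4) ln(1 − 4p/3) = −0.75 ln(1 − 0.222223) = −0.75 ln(0.777777)
  = −0.75 × (-0.251315) = 0.188486 substitutions/site.

0.1885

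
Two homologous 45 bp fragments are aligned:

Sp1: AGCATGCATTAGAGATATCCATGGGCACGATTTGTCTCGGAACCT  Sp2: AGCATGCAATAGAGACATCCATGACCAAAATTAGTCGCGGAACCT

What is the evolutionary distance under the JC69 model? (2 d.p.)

0.20

The sequences differ at 8 of 45 sites (9, 16, 24, 25, 28, 29, 33, 37), so p = 8/45 ≈ 0.177778.
d = −(3/4) ln(1 − 4p/3) = −0.75 ln(1 − 0.237037) = −0.75 ln(0.762963)
  = −0.75 × (-0.270546) = 0.202910 substitutions/site.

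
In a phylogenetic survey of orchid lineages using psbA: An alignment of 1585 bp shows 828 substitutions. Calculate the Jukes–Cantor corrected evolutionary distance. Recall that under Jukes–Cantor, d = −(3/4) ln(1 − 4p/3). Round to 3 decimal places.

0.894

p = 828/1585 ≈ 0.522397.
d = −(3/4) ln(1 − 4p/3) = −0.75 ln(1 − 0.696529) = −0.75 ln(0.303471)
  = −0.75 × (-1.192469) = 0.894352 substitutions/site.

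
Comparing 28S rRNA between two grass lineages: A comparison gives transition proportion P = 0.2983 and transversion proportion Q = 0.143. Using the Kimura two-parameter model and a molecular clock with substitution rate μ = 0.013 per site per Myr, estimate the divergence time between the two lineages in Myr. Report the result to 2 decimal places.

Under the Kimura two-parameter model, d = −½ ln(1 − 2P − Q) − ¼ ln(1 − 2Q).
1 − 2P − Q = 0.2604, giving −½ ln(0.2604) = 0.672768.
1 − 2Q = 0.714, giving −¼ ln(0.714) = 0.084218.
d = 0.672768 + 0.084218 = 0.756986.
Under a molecular clock d = 2μt, so t = d/(2μ) = 0.756986 / (2 × 0.013) = 29.11 Myr.

29.11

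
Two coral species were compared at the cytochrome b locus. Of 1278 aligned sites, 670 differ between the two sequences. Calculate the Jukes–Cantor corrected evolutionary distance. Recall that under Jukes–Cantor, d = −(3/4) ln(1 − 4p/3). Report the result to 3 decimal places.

p = 670/1278 ≈ 0.524257.
d = −(3/4) ln(1 − 4p/3) = −0.75 ln(1 − 0.699009) = −0.75 ln(0.300991)
  = −0.75 × (-1.200675) = 0.900506 substitutions/site.

0.901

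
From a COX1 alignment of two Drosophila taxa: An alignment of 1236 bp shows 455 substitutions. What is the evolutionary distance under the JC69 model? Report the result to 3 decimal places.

0.506

p = 455/1236 ≈ 0.368123.
d = −(3/4) ln(1 − 4p/3) = −0.75 ln(1 − 0.490831) = −0.75 ln(0.509169)
  = −0.75 × (-0.674975) = 0.506231 substitutions/site.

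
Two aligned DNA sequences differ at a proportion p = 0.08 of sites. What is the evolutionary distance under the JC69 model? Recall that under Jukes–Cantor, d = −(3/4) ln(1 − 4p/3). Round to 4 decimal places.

d = −(3/4) ln(1 − 4p/3) = −0.75 ln(1 − 0.106667) = −0.75 ln(0.893333)
  = −0.75 × (-0.112796) = 0.084597 substitutions/site.

0.0846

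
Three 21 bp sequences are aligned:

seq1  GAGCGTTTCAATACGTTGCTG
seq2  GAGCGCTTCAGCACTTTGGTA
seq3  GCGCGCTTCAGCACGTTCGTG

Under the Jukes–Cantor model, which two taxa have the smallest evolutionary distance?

seq2 and seq3

seq1–seq2: 6/21 differ, p = 0.286, d = 0.360.
seq1–seq3: 6/21 differ, p = 0.286, d = 0.360.
seq2–seq3: 4/21 differ, p = 0.190, d = 0.220.
The smallest distance is between seq2 and seq3.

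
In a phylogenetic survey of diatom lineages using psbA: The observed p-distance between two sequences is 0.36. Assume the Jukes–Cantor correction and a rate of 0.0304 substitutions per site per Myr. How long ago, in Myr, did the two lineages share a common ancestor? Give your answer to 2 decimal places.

8.07

d = −(3/4) ln(1 − 4p/3) = −0.75 ln(1 − 0.48) = −0.75 ln(0.52)
  = −0.75 × (-0.653926) = 0.490445 substitutions/site.
Under a molecular clock d = 2μt, so t = d/(2μ) = 0.490445 / (2 × 0.0304) = 8.07 Myr.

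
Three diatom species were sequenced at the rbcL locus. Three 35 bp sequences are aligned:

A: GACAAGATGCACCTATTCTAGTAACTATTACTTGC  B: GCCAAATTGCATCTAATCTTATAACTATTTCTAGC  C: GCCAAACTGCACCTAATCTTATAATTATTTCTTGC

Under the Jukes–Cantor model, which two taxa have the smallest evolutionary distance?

A–B: 9/35 differ, p = 0.257, d = 0.315.
A–C: 8/35 differ, p = 0.229, d = 0.273.
B–C: 4/35 differ, p = 0.114, d = 0.124.
The smallest distance is between B and C.

B and C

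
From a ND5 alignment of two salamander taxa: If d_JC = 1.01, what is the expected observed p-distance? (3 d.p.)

p = (3/4)(1 − e^(−4d/3)) = 0.75 × (1 − e^(-1.346667)) = 0.75 × (1 − 0.260106) = 0.554921.

0.555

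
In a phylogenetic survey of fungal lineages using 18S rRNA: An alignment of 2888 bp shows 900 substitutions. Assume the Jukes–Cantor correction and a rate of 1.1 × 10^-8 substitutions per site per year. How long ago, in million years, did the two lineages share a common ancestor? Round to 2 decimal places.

p = 900/2888 ≈ 0.311634.
d = −(3/4) ln(1 − 4p/3) = −0.75 ln(1 − 0.415512) = −0.75 ln(0.584488)
  = −0.75 × (-0.537019) = 0.402764 substitutions/site.
Under a molecular clock d = 2μt, so t = d/(2μ) = 0.402764 / (2 × 1.1 × 10^-8) = 18.31 million years.

18.31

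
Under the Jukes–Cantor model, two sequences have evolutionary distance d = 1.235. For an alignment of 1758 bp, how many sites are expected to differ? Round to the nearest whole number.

Invert JC69: p = (3/4)(1 − e^(−4d/3)) = 0.75 × (1 − e^(-1.646667)) = 0.75 × (1 − 0.192691) = 0.605482.
Expected differing sites = pL ≈ 0.605482 × 1758 = 1064.437356 ≈ 1064.

1064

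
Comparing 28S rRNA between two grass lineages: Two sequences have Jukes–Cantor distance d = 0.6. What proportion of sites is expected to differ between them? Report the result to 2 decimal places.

0.41

p = (3/4)(1 − e^(−4d/3)) = 0.75 × (1 − e^(-0.8)) = 0.75 × (1 − 0.449329) = 0.413003.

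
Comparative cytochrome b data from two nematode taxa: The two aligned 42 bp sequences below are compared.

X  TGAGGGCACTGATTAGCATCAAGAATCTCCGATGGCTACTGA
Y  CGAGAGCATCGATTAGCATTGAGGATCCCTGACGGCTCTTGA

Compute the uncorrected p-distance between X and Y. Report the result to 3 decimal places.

0.286

The sequences differ at 12 of 42 positions.
p = 12/42 = 0.285714… ≈ 0.286 (to 3 d.p.).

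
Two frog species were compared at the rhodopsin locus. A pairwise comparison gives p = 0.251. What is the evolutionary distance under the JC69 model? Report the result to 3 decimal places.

0.306

d = −(3/4) ln(1 − 4p/3) = −0.75 ln(1 − 0.334667) = −0.75 ln(0.665333)
  = −0.75 × (-0.407468) = 0.305601 substitutions/site.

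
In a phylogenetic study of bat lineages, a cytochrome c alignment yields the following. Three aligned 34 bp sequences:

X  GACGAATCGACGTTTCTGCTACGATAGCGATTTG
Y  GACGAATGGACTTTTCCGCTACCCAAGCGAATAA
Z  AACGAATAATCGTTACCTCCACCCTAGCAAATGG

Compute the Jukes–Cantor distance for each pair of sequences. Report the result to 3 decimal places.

d(X,Y) = 0.326, d(X,Z) = 0.535, d(Y,Z) = 0.477

X–Y: 9/34 sites differ → p ≈ 0.264706, d = −0.75 ln(1 − 0.352941) = 0.326488 ≈ 0.326.
X–Z: 13/34 sites differ → p ≈ 0.382353, d = −0.75 ln(1 − 0.509804) = 0.534712 ≈ 0.535.
Y–Z: 12/34 sites differ → p ≈ 0.352941, d = −0.75 ln(1 − 0.470588) = 0.476991 ≈ 0.477.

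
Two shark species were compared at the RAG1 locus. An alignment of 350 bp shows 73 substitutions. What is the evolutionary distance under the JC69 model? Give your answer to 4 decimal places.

p = 73/350 ≈ 0.208571.
d = −(3/4) ln(1 − 4p/3) = −0.75 ln(1 − 0.278095) = −0.75 ln(0.721905)
  = −0.75 × (-0.325862) = 0.244397 substitutions/site.

0.2444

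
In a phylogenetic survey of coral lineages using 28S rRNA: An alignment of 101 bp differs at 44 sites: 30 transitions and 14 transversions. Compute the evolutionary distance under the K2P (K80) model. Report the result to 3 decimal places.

P = 30/101 ≈ 0.29703 and Q = 14/101 ≈ 0.138614.
Under the Kimura two-parameter model, d = −½ ln(1 − 2P − Q) − ¼ ln(1 − 2Q).
1 − 2P − Q = 0.267326, giving −½ ln(0.267326) = 0.659643.
1 − 2Q = 0.722772, giving −¼ ln(0.722772) = 0.081165.
d = 0.659643 + 0.081165 = 0.740808.

0.741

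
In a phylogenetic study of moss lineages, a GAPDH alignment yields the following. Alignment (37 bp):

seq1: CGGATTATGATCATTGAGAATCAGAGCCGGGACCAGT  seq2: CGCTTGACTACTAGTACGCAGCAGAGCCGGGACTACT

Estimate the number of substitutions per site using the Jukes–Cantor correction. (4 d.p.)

The sequences differ at 14 of 37 sites, so p = 14/37 ≈ 0.378378.
d = −(3/4) ln(1 − 4p/3) = −0.75 ln(1 − 0.504504) = −0.75 ln(0.495496)
  = −0.75 × (-0.702196) = 0.526647 substitutions/site.

0.5266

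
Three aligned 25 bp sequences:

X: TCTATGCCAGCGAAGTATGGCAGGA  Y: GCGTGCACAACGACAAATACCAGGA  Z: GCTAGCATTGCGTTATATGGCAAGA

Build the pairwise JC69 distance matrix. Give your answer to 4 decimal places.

X–Y: 12/25 sites differ → p = 0.48, d = −0.75 ln(1 − 0.64) = 0.766238 ≈ 0.7662.
X–Z: 10/25 sites differ → p = 0.4, d = −0.75 ln(1 − 0.533333) = 0.571605 ≈ 0.5716.
Y–Z: 11/25 sites differ → p = 0.44, d = −0.75 ln(1 − 0.586667) = 0.662626 ≈ 0.6626.

d(X,Y) = 0.7662, d(X,Z) = 0.5716, d(Y,Z) = 0.6626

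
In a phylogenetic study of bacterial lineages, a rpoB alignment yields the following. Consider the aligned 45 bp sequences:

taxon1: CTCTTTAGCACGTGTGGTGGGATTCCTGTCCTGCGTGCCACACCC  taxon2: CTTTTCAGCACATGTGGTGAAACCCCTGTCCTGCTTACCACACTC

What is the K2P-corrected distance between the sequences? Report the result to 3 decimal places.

0.286

Of 45 sites, 9 differences are transitions and 1 are transversions, so P = 9/45 = 0.2 and Q = 1/45 ≈ 0.022222.
Under the Kimura two-parameter model, d = −½ ln(1 − 2P − Q) − ¼ ln(1 − 2Q).
1 − 2P − Q = 0.577778, giving −½ ln(0.577778) = 0.274283.
1 − 2Q = 0.955556, giving −¼ ln(0.955556) = 0.011365.
d = 0.274283 + 0.011365 = 0.285648.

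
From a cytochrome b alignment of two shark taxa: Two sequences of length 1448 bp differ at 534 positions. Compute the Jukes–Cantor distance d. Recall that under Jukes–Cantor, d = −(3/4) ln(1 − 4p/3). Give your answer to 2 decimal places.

p = 534/1448 ≈ 0.368785.
d = −(3/4) ln(1 − 4p/3) = −0.75 ln(1 − 0.491713) = −0.75 ln(0.508287)
  = −0.75 × (-0.676709) = 0.507532 substitutions/site.

0.51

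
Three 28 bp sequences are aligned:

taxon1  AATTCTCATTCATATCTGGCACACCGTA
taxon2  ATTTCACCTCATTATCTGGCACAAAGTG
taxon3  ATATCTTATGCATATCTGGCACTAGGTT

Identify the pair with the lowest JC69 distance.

taxon1–taxon2: 9/28 differ, p = 0.321, d = 0.420.
taxon1–taxon3: 8/28 differ, p = 0.286, d = 0.360.
taxon2–taxon3: 10/28 differ, p = 0.357, d = 0.485.
The smallest distance is between taxon1 and taxon3.

taxon1 and taxon3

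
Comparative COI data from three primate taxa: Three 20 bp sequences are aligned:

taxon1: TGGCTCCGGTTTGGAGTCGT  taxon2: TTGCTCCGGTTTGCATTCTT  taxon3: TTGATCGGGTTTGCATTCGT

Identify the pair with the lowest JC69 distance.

taxon1–taxon2: 4/20 differ, p = 0.200, d = 0.233.
taxon1–taxon3: 5/20 differ, p = 0.250, d = 0.304.
taxon2–taxon3: 3/20 differ, p = 0.150, d = 0.167.
The smallest distance is between taxon2 and taxon3.

taxon2 and taxon3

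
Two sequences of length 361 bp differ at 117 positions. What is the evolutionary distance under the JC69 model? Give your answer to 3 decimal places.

p = 117/361 ≈ 0.3241.
d = −(3/4) ln(1 − 4p/3) = −0.75 ln(1 − 0.432133) = −0.75 ln(0.567867)
  = −0.75 × (-0.565868) = 0.424401 substitutions/site.

0.424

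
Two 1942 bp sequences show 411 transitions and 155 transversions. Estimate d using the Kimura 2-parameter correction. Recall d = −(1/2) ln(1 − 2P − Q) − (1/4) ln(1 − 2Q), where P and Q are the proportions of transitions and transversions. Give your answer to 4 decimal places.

P = 411/1942 ≈ 0.211637 and Q = 155/1942 ≈ 0.079815.
Under the Kimura two-parameter model, d = −½ ln(1 − 2P − Q) − ¼ ln(1 − 2Q).
1 − 2P − Q = 0.496911, giving −½ ln(0.496911) = 0.349672.
1 − 2Q = 0.84037, giving −¼ ln(0.84037) = 0.043478.
d = 0.349672 + 0.043478 = 0.393150.

0.3932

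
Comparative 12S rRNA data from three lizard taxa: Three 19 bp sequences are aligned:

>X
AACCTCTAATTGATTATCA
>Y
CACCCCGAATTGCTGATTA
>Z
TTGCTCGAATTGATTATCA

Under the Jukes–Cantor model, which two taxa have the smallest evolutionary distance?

X–Y: 6/19 differ, p = 0.316, d = 0.410.
X–Z: 4/19 differ, p = 0.211, d = 0.247.
Y–Z: 7/19 differ, p = 0.368, d = 0.507.
The smallest distance is between X and Z.

X and Z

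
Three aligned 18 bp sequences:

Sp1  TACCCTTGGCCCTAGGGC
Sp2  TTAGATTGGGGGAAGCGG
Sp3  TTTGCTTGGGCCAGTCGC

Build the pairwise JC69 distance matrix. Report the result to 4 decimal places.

Sp1–Sp2: 10/18 sites differ → p ≈ 0.555556, d = −0.75 ln(1 − 0.740741) = 1.012446 ≈ 1.0124.
Sp1–Sp3: 8/18 sites differ → p ≈ 0.444444, d = −0.75 ln(1 − 0.592592) = 0.673455 ≈ 0.6735.
Sp2–Sp3: 7/18 sites differ → p ≈ 0.388889, d = −0.75 ln(1 − 0.518519) = 0.548166 ≈ 0.5482.

d(Sp1,Sp2) = 1.0124, d(Sp1,Sp3) = 0.6735, d(Sp2,Sp3) = 0.5482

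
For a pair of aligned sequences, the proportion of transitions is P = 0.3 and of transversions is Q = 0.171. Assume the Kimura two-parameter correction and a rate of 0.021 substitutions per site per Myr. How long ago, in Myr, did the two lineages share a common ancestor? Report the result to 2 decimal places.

Under the Kimura two-parameter model, d = −½ ln(1 − 2P − Q) − ¼ ln(1 − 2Q).
1 − 2P − Q = 0.229, giving −½ ln(0.229) = 0.737017.
1 − 2Q = 0.658, giving −¼ ln(0.658) = 0.104638.
d = 0.737017 + 0.104638 = 0.841655.
Under a molecular clock d = 2μt, so t = d/(2μ) = 0.841655 / (2 × 0.021) = 20.04 Myr.

20.04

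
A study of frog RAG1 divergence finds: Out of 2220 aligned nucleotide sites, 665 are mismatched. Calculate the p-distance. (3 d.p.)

0.300

p = 665/2220 = 0.299549… ≈ 0.300 (to 3 d.p.).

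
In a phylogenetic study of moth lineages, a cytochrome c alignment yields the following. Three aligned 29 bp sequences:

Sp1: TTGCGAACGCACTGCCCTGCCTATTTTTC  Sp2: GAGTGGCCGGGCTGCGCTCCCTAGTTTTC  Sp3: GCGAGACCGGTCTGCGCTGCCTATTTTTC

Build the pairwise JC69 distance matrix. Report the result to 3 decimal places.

d(Sp1,Sp2) = 0.462, d(Sp1,Sp3) = 0.291, d(Sp2,Sp3) = 0.242

Sp1–Sp2: 10/29 sites differ → p ≈ 0.344828, d = −0.75 ln(1 − 0.459771) = 0.461822 ≈ 0.462.
Sp1–Sp3: 7/29 sites differ → p ≈ 0.241379, d = −0.75 ln(1 − 0.321839) = 0.291278 ≈ 0.291.
Sp2–Sp3: 6/29 sites differ → p ≈ 0.206897, d = −0.75 ln(1 − 0.275863) = 0.242081 ≈ 0.242.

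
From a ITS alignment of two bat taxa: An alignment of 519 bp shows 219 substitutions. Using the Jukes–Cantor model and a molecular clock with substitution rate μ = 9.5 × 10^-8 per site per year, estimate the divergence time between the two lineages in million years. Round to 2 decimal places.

p = 219/519 ≈ 0.421965.
d = −(3/4) ln(1 − 4p/3) = −0.75 ln(1 − 0.56262) = −0.75 ln(0.43738)
  = −0.75 × (-0.826953) = 0.620215 substitutions/site.
Under a molecular clock d = 2μt, so t = d/(2μ) = 0.620215 / (2 × 9.5 × 10^-8) = 3.26 million years.

3.26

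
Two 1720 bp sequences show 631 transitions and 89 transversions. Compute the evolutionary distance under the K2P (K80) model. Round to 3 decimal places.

P = 631/1720 ≈ 0.36686 and Q = 89/1720 ≈ 0.051744.
Under the Kimura two-parameter model, d = −½ ln(1 − 2P − Q) − ¼ ln(1 − 2Q).
1 − 2P − Q = 0.214536, giving −½ ln(0.214536) = 0.769639.
1 − 2Q = 0.896512, giving −¼ ln(0.896512) = 0.027311.
d = 0.769639 + 0.027311 = 0.796950.

0.797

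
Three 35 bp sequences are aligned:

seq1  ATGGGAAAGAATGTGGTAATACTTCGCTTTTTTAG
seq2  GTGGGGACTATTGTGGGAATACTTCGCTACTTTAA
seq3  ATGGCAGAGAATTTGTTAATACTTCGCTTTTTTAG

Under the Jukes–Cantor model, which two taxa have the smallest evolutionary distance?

seq1 and seq3

seq1–seq2: 9/35 differ, p = 0.257, d = 0.315.
seq1–seq3: 4/35 differ, p = 0.114, d = 0.124.
seq2–seq3: 13/35 differ, p = 0.371, d = 0.513.
The smallest distance is between seq1 and seq3.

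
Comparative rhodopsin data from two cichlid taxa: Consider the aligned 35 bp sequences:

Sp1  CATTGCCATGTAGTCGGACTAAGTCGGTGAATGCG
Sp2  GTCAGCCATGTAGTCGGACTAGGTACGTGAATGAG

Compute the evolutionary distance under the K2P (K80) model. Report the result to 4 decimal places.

Of 35 sites, 2 differences are transitions and 6 are transversions, so P = 2/35 ≈ 0.057143 and Q = 6/35 ≈ 0.171429.
Under the Kimura two-parameter model, d = −½ ln(1 − 2P − Q) − ¼ ln(1 − 2Q).
1 − 2P − Q = 0.714285, giving −½ ln(0.714285) = 0.168237.
1 − 2Q = 0.657142, giving −¼ ln(0.657142) = 0.104964.
d = 0.168237 + 0.104964 = 0.273201.

0.2732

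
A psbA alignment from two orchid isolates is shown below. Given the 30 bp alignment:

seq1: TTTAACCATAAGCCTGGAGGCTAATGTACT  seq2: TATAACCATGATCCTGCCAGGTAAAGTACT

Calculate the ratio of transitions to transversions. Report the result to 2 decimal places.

0.33

Transitions are A↔G and C↔T; transversions are all other mismatches.
Transitions: 2. Transversions: 6.
R = 2/6 = 0.333333… ≈ 0.33 (to 2 d.p.).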